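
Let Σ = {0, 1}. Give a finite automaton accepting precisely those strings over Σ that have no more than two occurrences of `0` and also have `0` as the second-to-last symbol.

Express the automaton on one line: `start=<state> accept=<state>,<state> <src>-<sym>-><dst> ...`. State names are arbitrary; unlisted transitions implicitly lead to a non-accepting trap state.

Run two small machines in parallel and take their product. The first has 4 states tracking the count of `0`s, saturating at 3; the second has 7 states tracking the last 2 symbols read. A product state is a pair (one from each), accepting exactly when both do.
A 15-state machine:
          0    1  
>  q0     q1   q2 
   q1     q3   q4 
   q2     q5   q6 
 * q3     q7   q8 
 * q4     q9  q10 
   q5     q3   q4 
   q6     q5   q6 
   q7     q7  q11 
 * q8    q12  q13 
   q9     q7   q8 
   q10    q9  q10 
   q11   q12  q14 
   q12    q7  q11 
   q13   q12  q13 
   q14   q12  q14 
(> = start, * = accepting)

start=q0 accept=q3,q4,q8 q0-0->q1 q0-1->q2 q1-0->q3 q1-1->q4 q2-0->q5 q2-1->q6 q3-0->q7 q3-1->q8 q4-0->q9 q4-1->q10 q5-0->q3 q5-1->q4 q6-0->q5 q6-1->q6 q7-0->q7 q7-1->q11 q8-0->q12 q8-1->q13 q9-0->q7 q9-1->q8 q10-0->q9 q10-1->q10 q11-0->q12 q11-1->q14 q12-0->q7 q12-1->q11 q13-0->q12 q13-1->q13 q14-0->q12 q14-1->q14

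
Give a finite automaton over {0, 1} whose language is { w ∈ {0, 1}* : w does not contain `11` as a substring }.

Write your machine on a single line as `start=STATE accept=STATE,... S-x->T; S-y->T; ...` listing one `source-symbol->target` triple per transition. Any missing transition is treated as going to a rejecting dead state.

Track partial matches of the forbidden pattern `11`. State S2 is a dead state reached once `11` has occurred; every other state accepts. S0 means no part of `11` is currently matched.
With 3 states:
        0   1  
>* S0   S0  S1 
 * S1   S0  S2 
   S2   S2  S2 
(> = start, * = accepting)

start=S0; accept=S0,S1; S0-0->S0; S0-1->S1; S1-0->S0; S1-1->S2; S2-0->S2; S2-1->S2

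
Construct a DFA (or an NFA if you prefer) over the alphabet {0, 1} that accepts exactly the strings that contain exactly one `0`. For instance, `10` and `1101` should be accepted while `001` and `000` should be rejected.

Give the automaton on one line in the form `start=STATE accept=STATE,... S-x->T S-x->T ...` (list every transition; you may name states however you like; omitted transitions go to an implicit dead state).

Only the number of `0`s matters, and only up to 2. Make a chain q0 → q1 → q2 advanced by each `0` (with q2 absorbing); every other symbol self-loops. The accepting set is {q1}.
3 states suffice.
        0   1  
>  q0   q1  q0 
 * q1   q2  q1 
   q2   q2  q2 
(> = start, * = accepting)

start=q0 accept=q1 q0-0->q1 q0-1->q0 q1-0->q2 q1-1->q1 q2-0->q2 q2-1->q2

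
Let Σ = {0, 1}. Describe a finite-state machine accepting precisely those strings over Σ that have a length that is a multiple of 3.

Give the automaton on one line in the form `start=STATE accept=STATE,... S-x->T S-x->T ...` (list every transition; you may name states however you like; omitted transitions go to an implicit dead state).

Count input length modulo 3: every symbol advances one step around the cycle s0 → s1 → s2 → s0. Accept at s0.
With 3 states:
        0   1  
>* s0   s1  s1 
   s1   s2  s2 
   s2   s0  s0 
(> = start, * = accepting)

start=s0 accept=s0 s0-0->s1 s0-1->s1 s1-0->s2 s1-1->s2 s2-0->s0 s2-1->s0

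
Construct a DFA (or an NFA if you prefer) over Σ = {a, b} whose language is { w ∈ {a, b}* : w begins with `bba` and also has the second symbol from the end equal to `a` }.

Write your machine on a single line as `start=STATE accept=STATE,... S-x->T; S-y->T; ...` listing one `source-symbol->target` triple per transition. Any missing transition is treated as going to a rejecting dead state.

start=s0; accept=s5,s6; s0-a->s1; s0-b->s2; s1-a->s1; s1-b->s1; s2-a->s1; s2-b->s3; s3-a->s4; s3-b->s1; s4-a->s5; s4-b->s6; s5-a->s5; s5-b->s6; s6-a->s4; s6-b->s7; s7-a->s4; s7-b->s7

Handle the two conditions separately and then intersect. The first has 5 states tracking whether the input so far still matches the prefix `bba`; the second has 7 states tracking the last 2 symbols read. A product state is a pair (one from each), accepting exactly when both do. Equivalent product states are then merged.
With 8 states:
        a   b  
>  s0   s1  s2 
   s1   s1  s1 
   s2   s1  s3 
   s3   s4  s1 
   s4   s5  s6 
 * s5   s5  s6 
 * s6   s4  s7 
   s7   s4  s7 
(> = start, * = accepting)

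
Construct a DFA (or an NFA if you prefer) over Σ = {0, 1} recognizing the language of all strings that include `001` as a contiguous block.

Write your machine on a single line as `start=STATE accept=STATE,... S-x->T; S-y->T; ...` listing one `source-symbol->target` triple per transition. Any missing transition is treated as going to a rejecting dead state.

States s0..s2 record the length of the longest prefix of `001` that matches the current input suffix. Reaching s3 means `001` has been seen, and we stay there forever. Accept from s3.
4 states suffice.
        0   1  
>  s0   s1  s0 
   s1   s2  s0 
   s2   s2  s3 
 * s3   s3  s3 
(> = start, * = accepting)

start=s0; accept=s3; s0-0->s1; s0-1->s0; s1-0->s2; s1-1->s0; s2-0->s2; s2-1->s3; s3-0->s3; s3-1->s3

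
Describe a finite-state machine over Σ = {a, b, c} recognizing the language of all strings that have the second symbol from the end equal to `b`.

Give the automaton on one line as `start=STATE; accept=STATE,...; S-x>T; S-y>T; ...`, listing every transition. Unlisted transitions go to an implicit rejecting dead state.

start=s0; accept=s7,s8,s9; s0-a>s1; s0-b>s2; s0-c>s3; s1-a>s4; s1-b>s5; s1-c>s6; s2-a>s7; s2-b>s8; s2-c>s9; s3-a>s10; s3-b>s11; s3-c>s12; s4-a>s4; s4-b>s5; s4-c>s6; s5-a>s7; s5-b>s8; s5-c>s9; s6-a>s10; s6-b>s11; s6-c>s12; s7-a>s4; s7-b>s5; s7-c>s6; s8-a>s7; s8-b>s8; s8-c>s9; s9-a>s10; s9-b>s11; s9-c>s12; s10-a>s4; s10-b>s5; s10-c>s6; s11-a>s7; s11-b>s8; s11-c>s9; s12-a>s10; s12-b>s11; s12-c>s12

A DFA must remember the last 2 symbols (since which symbol is second-to-last isn't known until the input ends). Use one state per possible window of the last ≤2 symbols; accept from those whose window starts with `b`.
A 13-state machine:
          a    b    c  
>  s0     s1   s2   s3 
   s1     s4   s5   s6 
   s2     s7   s8   s9 
   s3    s10  s11  s12 
   s4     s4   s5   s6 
   s5     s7   s8   s9 
   s6    s10  s11  s12 
 * s7     s4   s5   s6 
 * s8     s7   s8   s9 
 * s9    s10  s11  s12 
   s10    s4   s5   s6 
   s11    s7   s8   s9 
   s12   s10  s11  s12 
(> = start, * = accepting)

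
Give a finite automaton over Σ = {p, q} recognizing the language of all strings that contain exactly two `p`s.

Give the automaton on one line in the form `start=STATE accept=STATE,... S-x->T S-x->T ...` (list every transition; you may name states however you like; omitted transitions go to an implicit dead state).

Only the number of `p`s matters, and only up to 3. Make a chain A → B → C → D advanced by each `p` (with D absorbing); every other symbol self-loops. The accepting set is {C}.
4 states suffice.
       p  q 
>  A   B  A 
   B   C  B 
 * C   D  C 
   D   D  D 
(> = start, * = accepting)

start=A accept=C A-p->B A-q->A B-p->C B-q->B C-p->D C-q->C D-p->D D-q->D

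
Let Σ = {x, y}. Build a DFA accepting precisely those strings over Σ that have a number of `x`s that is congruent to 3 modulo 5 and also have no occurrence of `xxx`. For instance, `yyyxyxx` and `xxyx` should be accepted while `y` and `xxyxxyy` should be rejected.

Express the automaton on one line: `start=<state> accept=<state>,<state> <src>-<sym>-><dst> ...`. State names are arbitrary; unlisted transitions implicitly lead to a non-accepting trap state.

start=q0 accept=q8,q9,q12 q0-x->q1 q0-y->q0 q1-x->q2 q1-y->q3 q2-x->q4 q2-y->q5 q3-x->q6 q3-y->q3 q4-x->q7 q4-y->q4 q5-x->q8 q5-y->q5 q6-x->q9 q6-y->q5 q7-x->q10 q7-y->q7 q8-x->q11 q8-y->q12 q9-x->q7 q9-y->q12 q10-x->q13 q10-y->q10 q11-x->q10 q11-y->q14 q12-x->q15 q12-y->q12 q13-x->q16 q13-y->q13 q14-x->q17 q14-y->q14 q15-x->q18 q15-y->q14 q16-x->q4 q16-y->q16 q17-x->q19 q17-y->q0 q18-x->q13 q18-y->q0 q19-x->q16 q19-y->q3

Build one automaton per condition and run them in lockstep. The first has 5 states tracking the count of `x`s modulo 5; the second has 4 states tracking partial matches of the forbidden pattern `xxx`. A product state is a pair (one from each), accepting exactly when both do.
With 20 states:
          x    y  
>  q0     q1   q0 
   q1     q2   q3 
   q2     q4   q5 
   q3     q6   q3 
   q4     q7   q4 
   q5     q8   q5 
   q6     q9   q5 
   q7    q10   q7 
 * q8    q11  q12 
 * q9     q7  q12 
   q10   q13  q10 
   q11   q10  q14 
 * q12   q15  q12 
   q13   q16  q13 
   q14   q17  q14 
   q15   q18  q14 
   q16    q4  q16 
   q17   q19   q0 
   q18   q13   q0 
   q19   q16   q3 
(> = start, * = accepting)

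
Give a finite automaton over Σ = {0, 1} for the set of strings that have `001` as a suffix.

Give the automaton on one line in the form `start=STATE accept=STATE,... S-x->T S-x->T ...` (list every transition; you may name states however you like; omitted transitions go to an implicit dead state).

start=S0 accept=S3 S0-0->S1 S0-1->S0 S1-0->S2 S1-1->S0 S2-0->S2 S2-1->S3 S3-0->S1 S3-1->S0

Let each state record the length of the longest suffix of the input read so far that is also a prefix of `001`. S1 means the last symbol is `0`; S2 means the last 2 symbols are `00`; S3 means the last 3 symbols are `001`. Accept only at S3, where the string currently ends in `001`.
A 4-state machine:
        0   1  
>  S0   S1  S0 
   S1   S2  S0 
   S2   S2  S3 
 * S3   S1  S0 
(> = start, * = accepting)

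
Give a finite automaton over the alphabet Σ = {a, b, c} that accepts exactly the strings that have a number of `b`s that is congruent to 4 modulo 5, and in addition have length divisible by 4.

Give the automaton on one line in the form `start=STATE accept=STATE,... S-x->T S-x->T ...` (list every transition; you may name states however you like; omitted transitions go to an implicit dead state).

Run two small machines in parallel and take their product. One (5 states) tracks the count of `b`s modulo 5; the other (4 states) tracks the input length modulo 4. Each combined state is a pair, one component from each; accept when both components accept.
20 states suffice.
          a    b    c  
>  q0     q1   q2   q1 
   q1     q3   q4   q3 
   q2     q4   q5   q4 
   q3     q6   q7   q6 
   q4     q7   q8   q7 
   q5     q8   q9   q8 
   q6     q0  q10   q0 
   q7    q10  q11  q10 
   q8    q11  q12  q11 
   q9    q12  q13  q12 
   q10    q2  q14   q2 
   q11   q14  q15  q14 
   q12   q15  q16  q15 
 * q13   q16   q1  q16 
   q14    q5  q17   q5 
   q15   q17  q18  q17 
   q16   q18   q3  q18 
   q17    q9  q19   q9 
   q18   q19   q6  q19 
   q19   q13   q0  q13 
(> = start, * = accepting)

start=q0 accept=q13 q0-a->q1 q0-b->q2 q0-c->q1 q1-a->q3 q1-b->q4 q1-c->q3 q2-a->q4 q2-b->q5 q2-c->q4 q3-a->q6 q3-b->q7 q3-c->q6 q4-a->q7 q4-b->q8 q4-c->q7 q5-a->q8 q5-b->q9 q5-c->q8 q6-a->q0 q6-b->q10 q6-c->q0 q7-a->q10 q7-b->q11 q7-c->q10 q8-a->q11 q8-b->q12 q8-c->q11 q9-a->q12 q9-b->q13 q9-c->q12 q10-a->q2 q10-b->q14 q10-c->q2 q11-a->q14 q11-b->q15 q11-c->q14 q12-a->q15 q12-b->q16 q12-c->q15 q13-a->q16 q13-b->q1 q13-c->q16 q14-a->q5 q14-b->q17 q14-c->q5 q15-a->q17 q15-b->q18 q15-c->q17 q16-a->q18 q16-b->q3 q16-c->q18 q17-a->q9 q17-b->q19 q17-c->q9 q18-a->q19 q18-b->q6 q18-c->q19 q19-a->q13 q19-b->q0 q19-c->q13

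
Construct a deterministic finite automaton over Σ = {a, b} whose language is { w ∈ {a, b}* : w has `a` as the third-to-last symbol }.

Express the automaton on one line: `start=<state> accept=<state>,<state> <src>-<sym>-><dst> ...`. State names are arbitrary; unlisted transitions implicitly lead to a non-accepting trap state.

start=q0 accept=q7,q8,q9,q10 q0-a->q1 q0-b->q2 q1-a->q3 q1-b->q4 q2-a->q5 q2-b->q6 q3-a->q7 q3-b->q8 q4-a->q9 q4-b->q10 q5-a->q11 q5-b->q12 q6-a->q13 q6-b->q14 q7-a->q7 q7-b->q8 q8-a->q9 q8-b->q10 q9-a->q11 q9-b->q12 q10-a->q13 q10-b->q14 q11-a->q7 q11-b->q8 q12-a->q9 q12-b->q10 q13-a->q11 q13-b->q12 q14-a->q13 q14-b->q14

A DFA must remember the last 3 symbols (since which symbol is third-to-last isn't known until the input ends). Use one state per possible window of the last ≤3 symbols; accept from those whose window starts with `a`.
A 15-state machine:
          a    b  
>  q0     q1   q2 
   q1     q3   q4 
   q2     q5   q6 
   q3     q7   q8 
   q4     q9  q10 
   q5    q11  q12 
   q6    q13  q14 
 * q7     q7   q8 
 * q8     q9  q10 
 * q9    q11  q12 
 * q10   q13  q14 
   q11    q7   q8 
   q12    q9  q10 
   q13   q11  q12 
   q14   q13  q14 
(> = start, * = accepting)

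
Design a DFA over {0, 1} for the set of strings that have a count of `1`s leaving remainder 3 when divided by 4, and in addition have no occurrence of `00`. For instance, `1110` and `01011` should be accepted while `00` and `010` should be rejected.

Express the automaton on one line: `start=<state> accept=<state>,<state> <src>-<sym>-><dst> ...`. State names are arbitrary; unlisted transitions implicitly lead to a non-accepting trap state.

Run two small machines in parallel and take their product. The first has 4 states tracking the count of `1`s modulo 4; the second has 3 states tracking partial matches of the forbidden pattern `00`. A product state is a pair (one from each), accepting exactly when both do.
A 12-state machine:
          0    1  
>  S0     S1   S2 
   S1     S3   S2 
   S2     S4   S5 
   S3     S3   S6 
   S4     S6   S5 
   S5     S7   S8 
   S6     S6   S9 
   S7     S9   S8 
 * S8    S10   S0 
   S9     S9  S11 
 * S10   S11   S0 
   S11   S11   S3 
(> = start, * = accepting)

start=S0 accept=S8,S10 S0-0->S1 S0-1->S2 S1-0->S3 S1-1->S2 S2-0->S4 S2-1->S5 S3-0->S3 S3-1->S6 S4-0->S6 S4-1->S5 S5-0->S7 S5-1->S8 S6-0->S6 S6-1->S9 S7-0->S9 S7-1->S8 S8-0->S10 S8-1->S0 S9-0->S9 S9-1->S11 S10-0->S11 S10-1->S0 S11-0->S11 S11-1->S3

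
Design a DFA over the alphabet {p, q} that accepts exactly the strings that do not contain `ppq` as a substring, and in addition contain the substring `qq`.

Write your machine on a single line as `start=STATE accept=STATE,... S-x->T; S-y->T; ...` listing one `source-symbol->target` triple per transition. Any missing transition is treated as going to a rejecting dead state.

start=A; accept=E,G,J; A-p->B; A-q->C; B-p->D; B-q->C; C-p->B; C-q->E; D-p->D; D-q->F; E-p->G; E-q->E; F-p->H; F-q->I; G-p->J; G-q->E; H-p->H; H-q->F; I-p->I; I-q->I; J-p->J; J-q->I

Run two small machines in parallel and take their product. One (4 states) tracks partial matches of the forbidden pattern `ppq`; the other (3 states) tracks whether and how much of `qq` has been seen. Each combined state is a pair, one component from each; accept when both components accept.
10 states suffice.
       p  q 
>  A   B  C 
   B   D  C 
   C   B  E 
   D   D  F 
 * E   G  E 
   F   H  I 
 * G   J  E 
   H   H  F 
   I   I  I 
 * J   J  I 
(> = start, * = accepting)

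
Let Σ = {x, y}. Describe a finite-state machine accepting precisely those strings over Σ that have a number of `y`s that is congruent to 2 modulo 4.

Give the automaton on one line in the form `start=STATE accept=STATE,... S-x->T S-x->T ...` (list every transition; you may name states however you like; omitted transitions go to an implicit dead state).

Keep the running count of `y`s modulo 4: each `y` advances along the cycle A → B → C → D → A while other symbols loop. Accept at C.
A 4-state machine:
       x  y 
>  A   A  B 
   B   B  C 
 * C   C  D 
   D   D  A 
(> = start, * = accepting)

start=A accept=C A-x->A A-y->B B-x->B B-y->C C-x->C C-y->D D-x->D D-y->A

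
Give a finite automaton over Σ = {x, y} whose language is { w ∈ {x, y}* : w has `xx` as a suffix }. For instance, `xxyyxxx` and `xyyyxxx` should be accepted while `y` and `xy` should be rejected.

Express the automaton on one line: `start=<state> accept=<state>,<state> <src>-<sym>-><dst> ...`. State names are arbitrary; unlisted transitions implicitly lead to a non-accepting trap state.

start=s0 accept=s2 s0-x->s1 s0-y->s0 s1-x->s2 s1-y->s0 s2-x->s2 s2-y->s0

Let each state record the length of the longest suffix of the input read so far that is also a prefix of `xx`. s1 means the last symbol is `x`; s2 means the last 2 symbols are `xx`. Accept only at s2, where the string currently ends in `xx`.
        x   y  
>  s0   s1  s0 
   s1   s2  s0 
 * s2   s2  s0 
(> = start, * = accepting)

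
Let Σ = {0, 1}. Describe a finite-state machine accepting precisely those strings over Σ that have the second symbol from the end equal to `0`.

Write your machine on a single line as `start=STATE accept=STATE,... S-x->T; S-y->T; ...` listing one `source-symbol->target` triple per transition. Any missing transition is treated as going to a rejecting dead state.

start=A; accept=D,E; A-0->B; A-1->C; B-0->D; B-1->E; C-0->F; C-1->G; D-0->D; D-1->E; E-0->F; E-1->G; F-0->D; F-1->E; G-0->F; G-1->G

A DFA must remember the last 2 symbols (since which symbol is second-to-last isn't known until the input ends). Use one state per possible window of the last ≤2 symbols; accept from those whose window starts with `0`.
7 states suffice.
       0  1 
>  A   B  C 
   B   D  E 
   C   F  G 
 * D   D  E 
 * E   F  G 
   F   D  E 
   G   F  G 
(> = start, * = accepting)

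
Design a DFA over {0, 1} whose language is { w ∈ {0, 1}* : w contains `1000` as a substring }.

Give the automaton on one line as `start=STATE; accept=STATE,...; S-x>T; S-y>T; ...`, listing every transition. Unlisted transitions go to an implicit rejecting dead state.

Track how much of `1000` has been matched so far: state q0 is no progress, q4 is the absorbing accept state reached once `1000` has occurred. Intermediate states record partial matches; on a mismatch, fall back to the longest reusable overlap.
        0   1  
>  q0   q0  q1 
   q1   q2  q1 
   q2   q3  q1 
   q3   q4  q1 
 * q4   q4  q4 
(> = start, * = accepting)

start=q0; accept=q4; q0-0>q0; q0-1>q1; q1-0>q2; q1-1>q1; q2-0>q3; q2-1>q1; q3-0>q4; q3-1>q1; q4-0>q4; q4-1>q4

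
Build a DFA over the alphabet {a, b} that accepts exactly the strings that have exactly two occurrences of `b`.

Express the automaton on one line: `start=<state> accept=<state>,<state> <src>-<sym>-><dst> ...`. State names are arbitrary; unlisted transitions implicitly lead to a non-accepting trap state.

Only the number of `b`s matters, and only up to 3. Make a chain S0 → S1 → S2 → S3 advanced by each `b` (with S3 absorbing); every other symbol self-loops. The accepting set is {S2}.
A 4-state machine:
        a   b  
>  S0   S0  S1 
   S1   S1  S2 
 * S2   S2  S3 
   S3   S3  S3 
(> = start, * = accepting)

start=S0 accept=S2 S0-a->S0 S0-b->S1 S1-a->S1 S1-b->S2 S2-a->S2 S2-b->S3 S3-a->S3 S3-b->S3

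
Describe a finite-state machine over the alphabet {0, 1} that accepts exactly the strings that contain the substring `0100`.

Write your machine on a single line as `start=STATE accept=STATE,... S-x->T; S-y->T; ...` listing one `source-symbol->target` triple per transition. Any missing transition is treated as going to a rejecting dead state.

start=s0; accept=s4; s0-0->s1; s0-1->s0; s1-0->s1; s1-1->s2; s2-0->s3; s2-1->s0; s3-0->s4; s3-1->s2; s4-0->s4; s4-1->s4

Track how much of `0100` has been matched so far: state s0 is no progress, s4 is the absorbing accept state reached once `0100` has occurred. Intermediate states record partial matches; on a mismatch, fall back to the longest reusable overlap.
        0   1  
>  s0   s1  s0 
   s1   s1  s2 
   s2   s3  s0 
   s3   s4  s2 
 * s4   s4  s4 
(> = start, * = accepting)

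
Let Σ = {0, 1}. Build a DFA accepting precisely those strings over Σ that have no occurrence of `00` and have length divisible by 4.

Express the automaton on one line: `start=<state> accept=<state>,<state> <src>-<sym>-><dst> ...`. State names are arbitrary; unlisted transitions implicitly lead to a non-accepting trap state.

Handle the two conditions separately and then intersect. The first has 3 states tracking partial matches of the forbidden pattern `00`; the second has 4 states tracking the input length modulo 4. A product state is a pair (one from each), accepting exactly when both do. After merging equivalent states the machine shrinks.
9 states suffice.
       0  1 
>* A   B  C 
   B   D  E 
   C   F  E 
   D   D  D 
   E   G  H 
   F   D  H 
   G   D  A 
   H   I  A 
 * I   D  C 
(> = start, * = accepting)

start=A accept=A,I A-0->B A-1->C B-0->D B-1->E C-0->F C-1->E D-0->D D-1->D E-0->G E-1->H F-0->D F-1->H G-0->D G-1->A H-0->I H-1->A I-0->D I-1->C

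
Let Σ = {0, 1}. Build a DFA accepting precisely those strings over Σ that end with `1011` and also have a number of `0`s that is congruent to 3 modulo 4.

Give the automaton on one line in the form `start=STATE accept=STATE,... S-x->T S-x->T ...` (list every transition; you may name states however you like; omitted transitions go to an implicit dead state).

start=S0 accept=S7 S0-0->S1 S0-1->S0 S1-0->S2 S1-1->S1 S2-0->S3 S2-1->S4 S3-0->S0 S3-1->S3 S4-0->S5 S4-1->S4 S5-0->S0 S5-1->S6 S6-0->S0 S6-1->S7 S7-0->S0 S7-1->S3

Run two small machines in parallel and take their product. The first has 5 states tracking how much of the suffix `1011` has currently been matched; the second has 4 states tracking the count of `0`s modulo 4. A product state is a pair (one from each), accepting exactly when both do. After merging equivalent states the machine shrinks.
With 8 states:
        0   1  
>  S0   S1  S0 
   S1   S2  S1 
   S2   S3  S4 
   S3   S0  S3 
   S4   S5  S4 
   S5   S0  S6 
   S6   S0  S7 
 * S7   S0  S3 
(> = start, * = accepting)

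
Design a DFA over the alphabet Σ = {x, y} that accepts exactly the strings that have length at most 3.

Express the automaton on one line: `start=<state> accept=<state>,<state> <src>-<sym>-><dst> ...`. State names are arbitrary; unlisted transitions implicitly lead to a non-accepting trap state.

start=A accept=A,B,C,D A-x->B A-y->B B-x->C B-y->C C-x->D C-y->D D-x->E D-y->E E-x->E E-y->E

Count input length up to 4: every symbol moves from A toward E, which means 'more than 3' and absorbs. Accept from {A, B, C, D}.
With 5 states:
       x  y 
>* A   B  B 
 * B   C  C 
 * C   D  D 
 * D   E  E 
   E   E  E 
(> = start, * = accepting)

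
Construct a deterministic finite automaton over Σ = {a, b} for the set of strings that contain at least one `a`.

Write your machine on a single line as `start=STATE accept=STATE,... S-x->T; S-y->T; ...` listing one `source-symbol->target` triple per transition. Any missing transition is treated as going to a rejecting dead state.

Count `a`s, saturating at 2: state q0 means no `a` yet, q1 means one `a` seen, q2 means more than one. Each `a` increments (capped at q2); other symbols loop. Accept from {q1, q2}.
With 3 states:
        a   b  
>  q0   q1  q0 
 * q1   q2  q1 
 * q2   q2  q2 
(> = start, * = accepting)

start=q0; accept=q1,q2; q0-a->q1; q0-b->q0; q1-a->q2; q1-b->q1; q2-a->q2; q2-b->q2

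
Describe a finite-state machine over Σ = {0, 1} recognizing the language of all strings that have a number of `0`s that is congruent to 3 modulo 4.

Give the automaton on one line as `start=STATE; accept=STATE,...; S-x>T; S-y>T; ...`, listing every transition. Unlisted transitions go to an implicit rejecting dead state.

The only thing that matters is how many `0`s have appeared, reduced mod 4. Use one state per residue: q0 for 0, …, q3 for 3. Reading `0` moves to the next residue; anything else stays put. q3 is accepting.
A 4-state machine:
        0   1  
>  q0   q1  q0 
   q1   q2  q1 
   q2   q3  q2 
 * q3   q0  q3 
(> = start, * = accepting)

start=q0; accept=q3; q0-0>q1; q0-1>q0; q1-0>q2; q1-1>q1; q2-0>q3; q2-1>q2; q3-0>q0; q3-1>q3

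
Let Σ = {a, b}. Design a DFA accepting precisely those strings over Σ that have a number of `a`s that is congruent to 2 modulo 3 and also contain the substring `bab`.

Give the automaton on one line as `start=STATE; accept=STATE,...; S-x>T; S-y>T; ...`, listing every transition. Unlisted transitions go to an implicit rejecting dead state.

start=s0; accept=s10; s0-a>s1; s0-b>s2; s1-a>s3; s1-b>s4; s2-a>s5; s2-b>s2; s3-a>s0; s3-b>s6; s4-a>s7; s4-b>s4; s5-a>s3; s5-b>s8; s6-a>s9; s6-b>s6; s7-a>s0; s7-b>s10; s8-a>s10; s8-b>s8; s9-a>s1; s9-b>s11; s10-a>s11; s10-b>s10; s11-a>s8; s11-b>s11

Handle the two conditions separately and then intersect. One (3 states) tracks the count of `a`s modulo 3; the other (4 states) tracks whether and how much of `bab` has been seen. Each combined state is a pair, one component from each; accept when both components accept.
With 12 states:
          a    b  
>  s0     s1   s2 
   s1     s3   s4 
   s2     s5   s2 
   s3     s0   s6 
   s4     s7   s4 
   s5     s3   s8 
   s6     s9   s6 
   s7     s0  s10 
   s8    s10   s8 
   s9     s1  s11 
 * s10   s11  s10 
   s11    s8  s11 
(> = start, * = accepting)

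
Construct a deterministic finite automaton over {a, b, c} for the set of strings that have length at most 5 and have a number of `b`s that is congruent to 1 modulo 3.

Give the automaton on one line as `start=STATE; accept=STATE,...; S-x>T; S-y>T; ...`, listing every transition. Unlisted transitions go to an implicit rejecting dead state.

start=q0; accept=q2,q4,q7,q10,q12; q0-a>q1; q0-b>q2; q0-c>q1; q1-a>q3; q1-b>q4; q1-c>q3; q2-a>q4; q2-b>q5; q2-c>q4; q3-a>q6; q3-b>q7; q3-c>q6; q4-a>q7; q4-b>q8; q4-c>q7; q5-a>q8; q5-b>q6; q5-c>q8; q6-a>q9; q6-b>q10; q6-c>q9; q7-a>q10; q7-b>q11; q7-c>q10; q8-a>q11; q8-b>q9; q8-c>q11; q9-a>q11; q9-b>q12; q9-c>q11; q10-a>q12; q10-b>q11; q10-c>q12; q11-a>q11; q11-b>q11; q11-c>q11; q12-a>q11; q12-b>q11; q12-c>q11

Handle the two conditions separately and then intersect. The first has 7 states tracking the input length, saturating at 6; the second has 3 states tracking the count of `b`s modulo 3. A product state is a pair (one from each), accepting exactly when both do. Minimizing collapses redundant product states.
          a    b    c  
>  q0     q1   q2   q1 
   q1     q3   q4   q3 
 * q2     q4   q5   q4 
   q3     q6   q7   q6 
 * q4     q7   q8   q7 
   q5     q8   q6   q8 
   q6     q9  q10   q9 
 * q7    q10  q11  q10 
   q8    q11   q9  q11 
   q9    q11  q12  q11 
 * q10   q12  q11  q12 
   q11   q11  q11  q11 
 * q12   q11  q11  q11 
(> = start, * = accepting)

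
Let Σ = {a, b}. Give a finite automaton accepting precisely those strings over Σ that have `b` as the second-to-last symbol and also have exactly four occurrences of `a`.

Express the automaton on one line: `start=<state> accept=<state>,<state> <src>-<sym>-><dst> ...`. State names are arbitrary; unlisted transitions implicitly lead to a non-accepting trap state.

start=s0 accept=s8,s9 s0-a->s1 s0-b->s0 s1-a->s2 s1-b->s1 s2-a->s3 s2-b->s2 s3-a->s4 s3-b->s5 s4-a->s6 s4-b->s7 s5-a->s8 s5-b->s5 s6-a->s6 s6-b->s6 s7-a->s6 s7-b->s9 s8-a->s6 s8-b->s7 s9-a->s6 s9-b->s9

Run two small machines in parallel and take their product. The first has 7 states tracking the last 2 symbols read; the second has 6 states tracking the count of `a`s, saturating at 5. A product state is a pair (one from each), accepting exactly when both do. Minimizing collapses redundant product states.
With 10 states:
        a   b  
>  s0   s1  s0 
   s1   s2  s1 
   s2   s3  s2 
   s3   s4  s5 
   s4   s6  s7 
   s5   s8  s5 
   s6   s6  s6 
   s7   s6  s9 
 * s8   s6  s7 
 * s9   s6  s9 
(> = start, * = accepting)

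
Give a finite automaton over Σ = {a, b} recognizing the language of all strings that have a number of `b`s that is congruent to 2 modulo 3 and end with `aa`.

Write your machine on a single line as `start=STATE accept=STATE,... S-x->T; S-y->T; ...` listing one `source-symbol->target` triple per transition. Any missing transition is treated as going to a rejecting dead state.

start=q0; accept=q4; q0-a->q0; q0-b->q1; q1-a->q1; q1-b->q2; q2-a->q3; q2-b->q0; q3-a->q4; q3-b->q0; q4-a->q4; q4-b->q0

Handle the two conditions separately and then intersect. One (3 states) tracks the count of `b`s modulo 3; the other (3 states) tracks how much of the suffix `aa` has currently been matched. Each combined state is a pair, one component from each; accept when both components accept. After merging equivalent states the machine shrinks.
        a   b  
>  q0   q0  q1 
   q1   q1  q2 
   q2   q3  q0 
   q3   q4  q0 
 * q4   q4  q0 
(> = start, * = accepting)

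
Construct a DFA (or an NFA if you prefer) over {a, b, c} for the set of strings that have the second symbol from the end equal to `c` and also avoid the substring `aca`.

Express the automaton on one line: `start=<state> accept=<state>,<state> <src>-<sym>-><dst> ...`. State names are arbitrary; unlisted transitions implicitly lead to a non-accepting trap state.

Build one automaton per condition and run them in lockstep. One (13 states) tracks the last 2 symbols read; the other (4 states) tracks partial matches of the forbidden pattern `aca`. Each combined state is a pair, one component from each; accept when both components accept.
          a    b    c  
>  S0     S1   S2   S3 
   S1     S4   S5   S6 
   S2     S7   S8   S9 
   S3    S10  S11  S12 
   S4     S4   S5   S6 
   S5     S7   S8   S9 
   S6    S13  S11  S12 
   S7     S4   S5   S6 
   S8     S7   S8   S9 
   S9    S10  S11  S12 
 * S10    S4   S5   S6 
 * S11    S7   S8   S9 
 * S12   S10  S11  S12 
   S13   S14  S15  S16 
   S14   S14  S15  S16 
   S15   S17  S18  S19 
   S16   S13  S20  S21 
   S17   S14  S15  S16 
   S18   S17  S18  S19 
   S19   S13  S20  S21 
   S20   S17  S18  S19 
   S21   S13  S20  S21 
(> = start, * = accepting)

start=S0 accept=S10,S11,S12 S0-a->S1 S0-b->S2 S0-c->S3 S1-a->S4 S1-b->S5 S1-c->S6 S2-a->S7 S2-b->S8 S2-c->S9 S3-a->S10 S3-b->S11 S3-c->S12 S4-a->S4 S4-b->S5 S4-c->S6 S5-a->S7 S5-b->S8 S5-c->S9 S6-a->S13 S6-b->S11 S6-c->S12 S7-a->S4 S7-b->S5 S7-c->S6 S8-a->S7 S8-b->S8 S8-c->S9 S9-a->S10 S9-b->S11 S9-c->S12 S10-a->S4 S10-b->S5 S10-c->S6 S11-a->S7 S11-b->S8 S11-c->S9 S12-a->S10 S12-b->S11 S12-c->S12 S13-a->S14 S13-b->S15 S13-c->S16 S14-a->S14 S14-b->S15 S14-c->S16 S15-a->S17 S15-b->S18 S15-c->S19 S16-a->S13 S16-b->S20 S16-c->S21 S17-a->S14 S17-b->S15 S17-c->S16 S18-a->S17 S18-b->S18 S18-c->S19 S19-a->S13 S19-b->S20 S19-c->S21 S20-a->S17 S20-b->S18 S20-c->S19 S21-a->S13 S21-b->S20 S21-c->S21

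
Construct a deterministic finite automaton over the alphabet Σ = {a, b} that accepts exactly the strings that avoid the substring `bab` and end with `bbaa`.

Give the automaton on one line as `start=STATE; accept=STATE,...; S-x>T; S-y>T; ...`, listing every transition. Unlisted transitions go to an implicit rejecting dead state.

Handle the two conditions separately and then intersect. The first has 4 states tracking partial matches of the forbidden pattern `bab`; the second has 5 states tracking how much of the suffix `bbaa` has currently been matched. A product state is a pair (one from each), accepting exactly when both do.
An 11-state machine:
          a    b  
>  q0     q0   q1 
   q1     q2   q3 
   q2     q0   q4 
   q3     q5   q3 
   q4     q6   q7 
   q5     q8   q4 
   q6     q6   q4 
   q7     q9   q7 
 * q8     q0   q1 
   q9    q10   q4 
   q10    q6   q4 
(> = start, * = accepting)

start=q0; accept=q8; q0-a>q0; q0-b>q1; q1-a>q2; q1-b>q3; q2-a>q0; q2-b>q4; q3-a>q5; q3-b>q3; q4-a>q6; q4-b>q7; q5-a>q8; q5-b>q4; q6-a>q6; q6-b>q4; q7-a>q9; q7-b>q7; q8-a>q0; q8-b>q1; q9-a>q10; q9-b>q4; q10-a>q6; q10-b>q4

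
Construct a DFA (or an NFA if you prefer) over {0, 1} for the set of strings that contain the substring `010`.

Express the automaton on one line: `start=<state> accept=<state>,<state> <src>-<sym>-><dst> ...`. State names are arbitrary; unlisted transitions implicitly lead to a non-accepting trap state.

start=S0 accept=S3 S0-0->S1 S0-1->S0 S1-0->S1 S1-1->S2 S2-0->S3 S2-1->S0 S3-0->S3 S3-1->S3

Track how much of `010` has been matched so far: state S0 is no progress, S3 is the absorbing accept state reached once `010` has occurred. Intermediate states record partial matches; on a mismatch, fall back to the longest reusable overlap.
With 4 states:
        0   1  
>  S0   S1  S0 
   S1   S1  S2 
   S2   S3  S0 
 * S3   S3  S3 
(> = start, * = accepting)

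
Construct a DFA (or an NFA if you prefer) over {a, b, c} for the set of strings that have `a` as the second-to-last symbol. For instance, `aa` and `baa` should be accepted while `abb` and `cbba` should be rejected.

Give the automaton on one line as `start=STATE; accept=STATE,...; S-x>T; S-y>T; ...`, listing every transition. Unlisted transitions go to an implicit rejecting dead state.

Because acceptance depends on a position counted from the end, the machine has to buffer the most recent 2 symbols. Make each state the string of the last up-to-2 symbols read; on input `x` shift the window left and append `x`. Accept when the buffered window has length 2 and begins with `a`.
With 13 states:
          a    b    c  
>  S0     S1   S2   S3 
   S1     S4   S5   S6 
   S2     S7   S8   S9 
   S3    S10  S11  S12 
 * S4     S4   S5   S6 
 * S5     S7   S8   S9 
 * S6    S10  S11  S12 
   S7     S4   S5   S6 
   S8     S7   S8   S9 
   S9    S10  S11  S12 
   S10    S4   S5   S6 
   S11    S7   S8   S9 
   S12   S10  S11  S12 
(> = start, * = accepting)

start=S0; accept=S4,S5,S6; S0-a>S1; S0-b>S2; S0-c>S3; S1-a>S4; S1-b>S5; S1-c>S6; S2-a>S7; S2-b>S8; S2-c>S9; S3-a>S10; S3-b>S11; S3-c>S12; S4-a>S4; S4-b>S5; S4-c>S6; S5-a>S7; S5-b>S8; S5-c>S9; S6-a>S10; S6-b>S11; S6-c>S12; S7-a>S4; S7-b>S5; S7-c>S6; S8-a>S7; S8-b>S8; S8-c>S9; S9-a>S10; S9-b>S11; S9-c>S12; S10-a>S4; S10-b>S5; S10-c>S6; S11-a>S7; S11-b>S8; S11-c>S9; S12-a>S10; S12-b>S11; S12-c>S12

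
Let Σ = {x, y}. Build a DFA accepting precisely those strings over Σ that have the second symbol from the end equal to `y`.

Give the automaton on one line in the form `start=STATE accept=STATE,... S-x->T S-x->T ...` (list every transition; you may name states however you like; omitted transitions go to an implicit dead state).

start=A accept=F,G A-x->B A-y->C B-x->D B-y->E C-x->F C-y->G D-x->D D-y->E E-x->F E-y->G F-x->D F-y->E G-x->F G-y->G

Because acceptance depends on a position counted from the end, the machine has to buffer the most recent 2 symbols. Make each state the string of the last up-to-2 symbols read; on input `x` shift the window left and append `x`. Accept when the buffered window has length 2 and begins with `y`.
7 states suffice.
       x  y 
>  A   B  C 
   B   D  E 
   C   F  G 
   D   D  E 
   E   F  G 
 * F   D  E 
 * G   F  G 
(> = start, * = accepting)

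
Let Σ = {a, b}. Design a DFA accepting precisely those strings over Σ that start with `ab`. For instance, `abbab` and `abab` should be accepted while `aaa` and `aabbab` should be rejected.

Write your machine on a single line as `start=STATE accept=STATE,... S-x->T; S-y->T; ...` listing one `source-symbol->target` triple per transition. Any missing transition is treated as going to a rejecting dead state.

Check the first 2 symbols one by one: q0 through q1 record how many have matched `ab` so far; any wrong symbol goes to the dead state q3. After all 2 match we enter the accepting sink q2.
        a   b  
>  q0   q1  q3 
   q1   q3  q2 
 * q2   q2  q2 
   q3   q3  q3 
(> = start, * = accepting)

start=q0; accept=q2; q0-a->q1; q0-b->q3; q1-a->q3; q1-b->q2; q2-a->q2; q2-b->q2; q3-a->q3; q3-b->q3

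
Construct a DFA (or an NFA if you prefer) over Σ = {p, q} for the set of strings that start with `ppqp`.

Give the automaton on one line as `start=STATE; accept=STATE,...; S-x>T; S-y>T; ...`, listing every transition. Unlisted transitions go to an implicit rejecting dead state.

Check the first 4 symbols one by one: s0 through s3 record how many have matched `ppqp` so far; any wrong symbol goes to the dead state s5. After all 4 match we enter the accepting sink s4.
With 6 states:
        p   q  
>  s0   s1  s5 
   s1   s2  s5 
   s2   s5  s3 
   s3   s4  s5 
 * s4   s4  s4 
   s5   s5  s5 
(> = start, * = accepting)

start=s0; accept=s4; s0-p>s1; s0-q>s5; s1-p>s2; s1-q>s5; s2-p>s5; s2-q>s3; s3-p>s4; s3-q>s5; s4-p>s4; s4-q>s4; s5-p>s5; s5-q>s5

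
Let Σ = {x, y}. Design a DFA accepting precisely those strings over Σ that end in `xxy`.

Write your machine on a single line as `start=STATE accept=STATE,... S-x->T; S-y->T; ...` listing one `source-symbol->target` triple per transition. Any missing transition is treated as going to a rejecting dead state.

Remember how much of `xxy` the current input suffix matches. State q0 means no match yet; q1 means the last symbol is `x`; q2 means the last 2 symbols are `xx`; q3 means the last 3 symbols are `xxy`. Only q3 accepts. On a mismatch, fall back to the longest proper suffix that is still a prefix of `xxy`.
With 4 states:
        x   y  
>  q0   q1  q0 
   q1   q2  q0 
   q2   q2  q3 
 * q3   q1  q0 
(> = start, * = accepting)

start=q0; accept=q3; q0-x->q1; q0-y->q0; q1-x->q2; q1-y->q0; q2-x->q2; q2-y->q3; q3-x->q1; q3-y->q0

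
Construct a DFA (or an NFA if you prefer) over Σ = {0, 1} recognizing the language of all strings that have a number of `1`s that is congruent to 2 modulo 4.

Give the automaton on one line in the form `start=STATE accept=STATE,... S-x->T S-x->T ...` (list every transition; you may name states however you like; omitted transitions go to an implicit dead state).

start=q0 accept=q2 q0-0->q0 q0-1->q1 q1-0->q1 q1-1->q2 q2-0->q2 q2-1->q3 q3-0->q3 q3-1->q0

The only thing that matters is how many `1`s have appeared, reduced mod 4. Use one state per residue: q0 for 0, …, q3 for 3. Reading `1` moves to the next residue; anything else stays put. q2 is accepting.
A 4-state machine:
        0   1  
>  q0   q0  q1 
   q1   q1  q2 
 * q2   q2  q3 
   q3   q3  q0 
(> = start, * = accepting)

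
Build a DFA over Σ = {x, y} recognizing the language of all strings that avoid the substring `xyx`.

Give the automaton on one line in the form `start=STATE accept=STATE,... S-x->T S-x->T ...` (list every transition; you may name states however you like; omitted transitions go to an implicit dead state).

start=s0 accept=s0,s1,s2 s0-x->s1 s0-y->s0 s1-x->s1 s1-y->s2 s2-x->s3 s2-y->s0 s3-x->s3 s3-y->s3

This is the complement of 'contains `xyx`'. Use the same substring-matching states — s0 through s3 holding how much of `xyx` has just been matched — but flip the accepting set: everything except the trap s3 accepts.
        x   y  
>* s0   s1  s0 
 * s1   s1  s2 
 * s2   s3  s0 
   s3   s3  s3 
(> = start, * = accepting)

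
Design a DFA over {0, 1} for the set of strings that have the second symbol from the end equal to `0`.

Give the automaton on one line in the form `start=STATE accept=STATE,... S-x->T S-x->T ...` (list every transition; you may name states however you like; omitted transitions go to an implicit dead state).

Because acceptance depends on a position counted from the end, the machine has to buffer the most recent 2 symbols. Make each state the string of the last up-to-2 symbols read; on input `x` shift the window left and append `x`. Accept when the buffered window has length 2 and begins with `0`.
With 7 states:
       0  1 
>  A   B  C 
   B   D  E 
   C   F  G 
 * D   D  E 
 * E   F  G 
   F   D  E 
   G   F  G 
(> = start, * = accepting)

start=A accept=D,E A-0->B A-1->C B-0->D B-1->E C-0->F C-1->G D-0->D D-1->E E-0->F E-1->G F-0->D F-1->E G-0->F G-1->G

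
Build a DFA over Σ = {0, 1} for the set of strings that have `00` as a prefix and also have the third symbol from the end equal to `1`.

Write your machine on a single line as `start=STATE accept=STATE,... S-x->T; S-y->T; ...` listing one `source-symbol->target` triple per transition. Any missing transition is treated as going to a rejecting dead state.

start=A; accept=T,U,V,W; A-0->B; A-1->C; B-0->D; B-1->E; C-0->F; C-1->G; D-0->H; D-1->I; E-0->J; E-1->K; F-0->L; F-1->M; G-0->N; G-1->O; H-0->H; H-1->I; I-0->P; I-1->Q; J-0->L; J-1->M; K-0->N; K-1->O; L-0->R; L-1->S; M-0->J; M-1->K; N-0->L; N-1->M; O-0->N; O-1->O; P-0->T; P-1->U; Q-0->V; Q-1->W; R-0->R; R-1->S; S-0->J; S-1->K; T-0->H; T-1->I; U-0->P; U-1->Q; V-0->T; V-1->U; W-0->V; W-1->W

Handle the two conditions separately and then intersect. The first has 4 states tracking whether the input so far still matches the prefix `00`; the second has 15 states tracking the last 3 symbols read. A product state is a pair (one from each), accepting exactly when both do.
A 23-state machine:
       0  1 
>  A   B  C 
   B   D  E 
   C   F  G 
   D   H  I 
   E   J  K 
   F   L  M 
   G   N  O 
   H   H  I 
   I   P  Q 
   J   L  M 
   K   N  O 
   L   R  S 
   M   J  K 
   N   L  M 
   O   N  O 
   P   T  U 
   Q   V  W 
   R   R  S 
   S   J  K 
 * T   H  I 
 * U   P  Q 
 * V   T  U 
 * W   V  W 
(> = start, * = accepting)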